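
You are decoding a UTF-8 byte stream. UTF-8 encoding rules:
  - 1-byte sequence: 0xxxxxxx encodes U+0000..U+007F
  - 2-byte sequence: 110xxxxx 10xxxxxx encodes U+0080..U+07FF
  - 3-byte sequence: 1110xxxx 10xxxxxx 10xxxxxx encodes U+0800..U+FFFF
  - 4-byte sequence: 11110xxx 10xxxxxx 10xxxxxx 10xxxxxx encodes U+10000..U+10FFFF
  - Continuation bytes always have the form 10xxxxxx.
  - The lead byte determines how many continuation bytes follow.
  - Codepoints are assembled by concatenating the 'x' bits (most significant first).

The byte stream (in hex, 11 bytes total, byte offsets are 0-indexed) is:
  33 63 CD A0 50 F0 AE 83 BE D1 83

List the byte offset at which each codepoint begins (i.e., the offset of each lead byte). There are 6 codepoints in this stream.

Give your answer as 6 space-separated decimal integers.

Answer: 0 1 2 4 5 9

Derivation:
Byte[0]=33: 1-byte ASCII. cp=U+0033
Byte[1]=63: 1-byte ASCII. cp=U+0063
Byte[2]=CD: 2-byte lead, need 1 cont bytes. acc=0xD
Byte[3]=A0: continuation. acc=(acc<<6)|0x20=0x360
Completed: cp=U+0360 (starts at byte 2)
Byte[4]=50: 1-byte ASCII. cp=U+0050
Byte[5]=F0: 4-byte lead, need 3 cont bytes. acc=0x0
Byte[6]=AE: continuation. acc=(acc<<6)|0x2E=0x2E
Byte[7]=83: continuation. acc=(acc<<6)|0x03=0xB83
Byte[8]=BE: continuation. acc=(acc<<6)|0x3E=0x2E0FE
Completed: cp=U+2E0FE (starts at byte 5)
Byte[9]=D1: 2-byte lead, need 1 cont bytes. acc=0x11
Byte[10]=83: continuation. acc=(acc<<6)|0x03=0x443
Completed: cp=U+0443 (starts at byte 9)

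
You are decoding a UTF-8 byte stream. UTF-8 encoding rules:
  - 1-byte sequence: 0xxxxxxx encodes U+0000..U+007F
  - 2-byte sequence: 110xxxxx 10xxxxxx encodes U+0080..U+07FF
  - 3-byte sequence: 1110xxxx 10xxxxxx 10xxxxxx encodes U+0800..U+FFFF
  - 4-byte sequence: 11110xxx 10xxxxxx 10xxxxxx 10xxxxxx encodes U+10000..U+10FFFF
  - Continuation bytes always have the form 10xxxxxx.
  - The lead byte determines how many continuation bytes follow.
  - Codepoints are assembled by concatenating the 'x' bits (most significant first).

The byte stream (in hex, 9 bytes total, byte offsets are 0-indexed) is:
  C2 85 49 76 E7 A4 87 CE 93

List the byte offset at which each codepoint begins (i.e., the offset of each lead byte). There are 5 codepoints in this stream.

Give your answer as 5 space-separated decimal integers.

Byte[0]=C2: 2-byte lead, need 1 cont bytes. acc=0x2
Byte[1]=85: continuation. acc=(acc<<6)|0x05=0x85
Completed: cp=U+0085 (starts at byte 0)
Byte[2]=49: 1-byte ASCII. cp=U+0049
Byte[3]=76: 1-byte ASCII. cp=U+0076
Byte[4]=E7: 3-byte lead, need 2 cont bytes. acc=0x7
Byte[5]=A4: continuation. acc=(acc<<6)|0x24=0x1E4
Byte[6]=87: continuation. acc=(acc<<6)|0x07=0x7907
Completed: cp=U+7907 (starts at byte 4)
Byte[7]=CE: 2-byte lead, need 1 cont bytes. acc=0xE
Byte[8]=93: continuation. acc=(acc<<6)|0x13=0x393
Completed: cp=U+0393 (starts at byte 7)

Answer: 0 2 3 4 7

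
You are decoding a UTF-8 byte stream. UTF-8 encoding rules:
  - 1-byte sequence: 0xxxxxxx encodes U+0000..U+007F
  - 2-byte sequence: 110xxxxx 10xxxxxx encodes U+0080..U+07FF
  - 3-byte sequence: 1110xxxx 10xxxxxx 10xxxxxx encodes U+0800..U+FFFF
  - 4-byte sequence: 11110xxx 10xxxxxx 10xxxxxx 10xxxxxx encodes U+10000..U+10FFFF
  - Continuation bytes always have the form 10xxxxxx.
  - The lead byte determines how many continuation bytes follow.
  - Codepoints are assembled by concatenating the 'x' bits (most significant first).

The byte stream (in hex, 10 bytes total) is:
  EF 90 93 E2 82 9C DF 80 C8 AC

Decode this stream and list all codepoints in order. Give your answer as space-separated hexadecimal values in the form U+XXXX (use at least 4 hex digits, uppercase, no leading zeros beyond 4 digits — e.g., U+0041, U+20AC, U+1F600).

Byte[0]=EF: 3-byte lead, need 2 cont bytes. acc=0xF
Byte[1]=90: continuation. acc=(acc<<6)|0x10=0x3D0
Byte[2]=93: continuation. acc=(acc<<6)|0x13=0xF413
Completed: cp=U+F413 (starts at byte 0)
Byte[3]=E2: 3-byte lead, need 2 cont bytes. acc=0x2
Byte[4]=82: continuation. acc=(acc<<6)|0x02=0x82
Byte[5]=9C: continuation. acc=(acc<<6)|0x1C=0x209C
Completed: cp=U+209C (starts at byte 3)
Byte[6]=DF: 2-byte lead, need 1 cont bytes. acc=0x1F
Byte[7]=80: continuation. acc=(acc<<6)|0x00=0x7C0
Completed: cp=U+07C0 (starts at byte 6)
Byte[8]=C8: 2-byte lead, need 1 cont bytes. acc=0x8
Byte[9]=AC: continuation. acc=(acc<<6)|0x2C=0x22C
Completed: cp=U+022C (starts at byte 8)

Answer: U+F413 U+209C U+07C0 U+022C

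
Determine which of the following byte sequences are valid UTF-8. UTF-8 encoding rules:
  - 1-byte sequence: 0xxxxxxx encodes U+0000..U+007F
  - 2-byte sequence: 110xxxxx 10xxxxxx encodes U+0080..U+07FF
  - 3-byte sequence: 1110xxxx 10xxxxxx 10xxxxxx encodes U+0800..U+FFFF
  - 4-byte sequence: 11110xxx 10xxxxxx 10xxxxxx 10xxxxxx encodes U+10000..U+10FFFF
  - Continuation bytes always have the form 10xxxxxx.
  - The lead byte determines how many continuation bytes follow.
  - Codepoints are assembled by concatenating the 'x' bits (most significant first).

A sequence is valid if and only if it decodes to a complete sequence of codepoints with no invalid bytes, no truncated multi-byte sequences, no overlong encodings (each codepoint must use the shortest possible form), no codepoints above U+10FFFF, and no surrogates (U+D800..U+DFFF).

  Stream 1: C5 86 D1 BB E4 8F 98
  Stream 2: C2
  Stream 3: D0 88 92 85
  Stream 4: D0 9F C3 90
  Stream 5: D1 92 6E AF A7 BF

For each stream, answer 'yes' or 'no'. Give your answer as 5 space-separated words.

Answer: yes no no yes no

Derivation:
Stream 1: decodes cleanly. VALID
Stream 2: error at byte offset 1. INVALID
Stream 3: error at byte offset 2. INVALID
Stream 4: decodes cleanly. VALID
Stream 5: error at byte offset 3. INVALID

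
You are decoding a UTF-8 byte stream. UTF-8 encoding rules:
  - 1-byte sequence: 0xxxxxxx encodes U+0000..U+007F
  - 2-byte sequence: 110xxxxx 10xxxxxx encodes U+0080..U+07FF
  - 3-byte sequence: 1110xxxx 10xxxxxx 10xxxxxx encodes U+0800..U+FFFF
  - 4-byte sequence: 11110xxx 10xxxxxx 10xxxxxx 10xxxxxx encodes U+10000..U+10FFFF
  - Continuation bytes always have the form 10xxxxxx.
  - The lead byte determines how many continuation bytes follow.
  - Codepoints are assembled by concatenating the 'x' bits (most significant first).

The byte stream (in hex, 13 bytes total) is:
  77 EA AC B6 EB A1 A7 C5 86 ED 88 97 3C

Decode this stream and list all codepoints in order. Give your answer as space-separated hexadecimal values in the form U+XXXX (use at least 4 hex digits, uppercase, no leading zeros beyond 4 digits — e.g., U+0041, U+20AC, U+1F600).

Answer: U+0077 U+AB36 U+B867 U+0146 U+D217 U+003C

Derivation:
Byte[0]=77: 1-byte ASCII. cp=U+0077
Byte[1]=EA: 3-byte lead, need 2 cont bytes. acc=0xA
Byte[2]=AC: continuation. acc=(acc<<6)|0x2C=0x2AC
Byte[3]=B6: continuation. acc=(acc<<6)|0x36=0xAB36
Completed: cp=U+AB36 (starts at byte 1)
Byte[4]=EB: 3-byte lead, need 2 cont bytes. acc=0xB
Byte[5]=A1: continuation. acc=(acc<<6)|0x21=0x2E1
Byte[6]=A7: continuation. acc=(acc<<6)|0x27=0xB867
Completed: cp=U+B867 (starts at byte 4)
Byte[7]=C5: 2-byte lead, need 1 cont bytes. acc=0x5
Byte[8]=86: continuation. acc=(acc<<6)|0x06=0x146
Completed: cp=U+0146 (starts at byte 7)
Byte[9]=ED: 3-byte lead, need 2 cont bytes. acc=0xD
Byte[10]=88: continuation. acc=(acc<<6)|0x08=0x348
Byte[11]=97: continuation. acc=(acc<<6)|0x17=0xD217
Completed: cp=U+D217 (starts at byte 9)
Byte[12]=3C: 1-byte ASCII. cp=U+003C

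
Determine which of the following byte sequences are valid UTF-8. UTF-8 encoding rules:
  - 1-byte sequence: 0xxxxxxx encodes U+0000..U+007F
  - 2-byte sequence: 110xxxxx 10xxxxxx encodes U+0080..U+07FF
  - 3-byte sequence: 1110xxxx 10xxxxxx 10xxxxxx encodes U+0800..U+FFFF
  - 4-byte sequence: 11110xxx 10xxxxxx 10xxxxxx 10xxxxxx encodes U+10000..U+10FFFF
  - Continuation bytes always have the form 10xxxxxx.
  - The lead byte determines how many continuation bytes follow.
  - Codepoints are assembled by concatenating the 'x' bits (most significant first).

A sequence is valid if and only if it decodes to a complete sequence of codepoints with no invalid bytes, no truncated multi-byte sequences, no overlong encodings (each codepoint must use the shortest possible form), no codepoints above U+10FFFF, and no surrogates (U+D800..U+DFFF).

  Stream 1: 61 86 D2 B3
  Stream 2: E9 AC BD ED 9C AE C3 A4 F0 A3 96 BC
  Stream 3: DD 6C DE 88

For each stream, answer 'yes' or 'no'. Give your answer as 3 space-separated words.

Stream 1: error at byte offset 1. INVALID
Stream 2: decodes cleanly. VALID
Stream 3: error at byte offset 1. INVALID

Answer: no yes no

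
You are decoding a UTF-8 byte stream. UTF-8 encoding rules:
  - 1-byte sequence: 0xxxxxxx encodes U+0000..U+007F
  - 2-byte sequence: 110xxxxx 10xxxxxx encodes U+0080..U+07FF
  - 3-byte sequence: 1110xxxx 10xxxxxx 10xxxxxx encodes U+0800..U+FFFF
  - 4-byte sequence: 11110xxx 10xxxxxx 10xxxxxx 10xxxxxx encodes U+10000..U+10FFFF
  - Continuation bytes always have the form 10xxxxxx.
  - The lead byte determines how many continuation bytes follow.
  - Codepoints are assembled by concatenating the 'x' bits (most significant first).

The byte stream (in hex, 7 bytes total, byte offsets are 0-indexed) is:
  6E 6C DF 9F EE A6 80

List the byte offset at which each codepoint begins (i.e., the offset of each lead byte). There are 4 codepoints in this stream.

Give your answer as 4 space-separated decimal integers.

Answer: 0 1 2 4

Derivation:
Byte[0]=6E: 1-byte ASCII. cp=U+006E
Byte[1]=6C: 1-byte ASCII. cp=U+006C
Byte[2]=DF: 2-byte lead, need 1 cont bytes. acc=0x1F
Byte[3]=9F: continuation. acc=(acc<<6)|0x1F=0x7DF
Completed: cp=U+07DF (starts at byte 2)
Byte[4]=EE: 3-byte lead, need 2 cont bytes. acc=0xE
Byte[5]=A6: continuation. acc=(acc<<6)|0x26=0x3A6
Byte[6]=80: continuation. acc=(acc<<6)|0x00=0xE980
Completed: cp=U+E980 (starts at byte 4)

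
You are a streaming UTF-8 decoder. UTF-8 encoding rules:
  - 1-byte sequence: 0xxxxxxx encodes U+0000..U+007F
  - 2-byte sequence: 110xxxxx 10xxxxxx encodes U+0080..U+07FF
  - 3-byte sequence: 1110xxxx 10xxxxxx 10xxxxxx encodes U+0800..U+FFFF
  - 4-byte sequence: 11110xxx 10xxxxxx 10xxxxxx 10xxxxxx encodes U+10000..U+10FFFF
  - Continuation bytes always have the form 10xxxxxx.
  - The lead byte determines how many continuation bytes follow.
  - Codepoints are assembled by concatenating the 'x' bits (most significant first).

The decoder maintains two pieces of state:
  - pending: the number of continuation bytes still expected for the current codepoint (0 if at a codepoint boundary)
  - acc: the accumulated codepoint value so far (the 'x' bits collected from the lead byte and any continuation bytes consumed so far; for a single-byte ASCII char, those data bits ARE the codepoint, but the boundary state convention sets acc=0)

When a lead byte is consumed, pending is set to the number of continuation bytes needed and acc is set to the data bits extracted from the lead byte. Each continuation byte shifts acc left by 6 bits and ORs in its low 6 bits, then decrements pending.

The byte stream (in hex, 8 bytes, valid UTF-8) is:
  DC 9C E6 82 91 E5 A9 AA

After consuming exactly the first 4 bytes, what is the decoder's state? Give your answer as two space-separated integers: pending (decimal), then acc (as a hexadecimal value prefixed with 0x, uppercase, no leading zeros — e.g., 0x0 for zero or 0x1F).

Answer: 1 0x182

Derivation:
Byte[0]=DC: 2-byte lead. pending=1, acc=0x1C
Byte[1]=9C: continuation. acc=(acc<<6)|0x1C=0x71C, pending=0
Byte[2]=E6: 3-byte lead. pending=2, acc=0x6
Byte[3]=82: continuation. acc=(acc<<6)|0x02=0x182, pending=1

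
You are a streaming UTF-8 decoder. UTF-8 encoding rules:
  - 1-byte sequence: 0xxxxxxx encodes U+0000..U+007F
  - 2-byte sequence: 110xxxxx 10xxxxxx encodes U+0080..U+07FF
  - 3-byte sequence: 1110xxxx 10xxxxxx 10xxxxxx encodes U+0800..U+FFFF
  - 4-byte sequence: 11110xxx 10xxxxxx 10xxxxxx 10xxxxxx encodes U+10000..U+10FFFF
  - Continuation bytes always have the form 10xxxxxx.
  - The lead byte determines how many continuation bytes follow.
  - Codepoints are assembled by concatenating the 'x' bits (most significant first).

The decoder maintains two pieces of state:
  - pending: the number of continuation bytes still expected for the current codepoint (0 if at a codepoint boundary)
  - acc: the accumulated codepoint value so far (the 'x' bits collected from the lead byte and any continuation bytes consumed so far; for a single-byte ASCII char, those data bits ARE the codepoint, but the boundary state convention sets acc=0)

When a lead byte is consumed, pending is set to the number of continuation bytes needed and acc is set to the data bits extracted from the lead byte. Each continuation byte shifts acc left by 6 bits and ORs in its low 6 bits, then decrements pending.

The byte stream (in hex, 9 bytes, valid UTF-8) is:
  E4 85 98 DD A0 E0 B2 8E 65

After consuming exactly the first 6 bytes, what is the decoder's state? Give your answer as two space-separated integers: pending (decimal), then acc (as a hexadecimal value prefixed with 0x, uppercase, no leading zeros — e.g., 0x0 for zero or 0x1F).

Byte[0]=E4: 3-byte lead. pending=2, acc=0x4
Byte[1]=85: continuation. acc=(acc<<6)|0x05=0x105, pending=1
Byte[2]=98: continuation. acc=(acc<<6)|0x18=0x4158, pending=0
Byte[3]=DD: 2-byte lead. pending=1, acc=0x1D
Byte[4]=A0: continuation. acc=(acc<<6)|0x20=0x760, pending=0
Byte[5]=E0: 3-byte lead. pending=2, acc=0x0

Answer: 2 0x0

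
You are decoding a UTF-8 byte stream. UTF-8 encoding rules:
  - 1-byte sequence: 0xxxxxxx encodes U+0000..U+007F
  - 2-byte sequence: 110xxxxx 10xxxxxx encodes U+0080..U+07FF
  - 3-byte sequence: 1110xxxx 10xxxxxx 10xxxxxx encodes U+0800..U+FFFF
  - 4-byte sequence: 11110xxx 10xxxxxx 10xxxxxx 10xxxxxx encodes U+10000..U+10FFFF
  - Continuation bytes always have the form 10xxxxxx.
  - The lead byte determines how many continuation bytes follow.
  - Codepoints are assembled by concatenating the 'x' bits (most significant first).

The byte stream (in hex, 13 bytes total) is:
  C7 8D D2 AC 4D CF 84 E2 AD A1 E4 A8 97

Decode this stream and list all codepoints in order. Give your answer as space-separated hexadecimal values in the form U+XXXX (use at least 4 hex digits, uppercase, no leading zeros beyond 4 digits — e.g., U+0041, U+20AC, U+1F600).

Byte[0]=C7: 2-byte lead, need 1 cont bytes. acc=0x7
Byte[1]=8D: continuation. acc=(acc<<6)|0x0D=0x1CD
Completed: cp=U+01CD (starts at byte 0)
Byte[2]=D2: 2-byte lead, need 1 cont bytes. acc=0x12
Byte[3]=AC: continuation. acc=(acc<<6)|0x2C=0x4AC
Completed: cp=U+04AC (starts at byte 2)
Byte[4]=4D: 1-byte ASCII. cp=U+004D
Byte[5]=CF: 2-byte lead, need 1 cont bytes. acc=0xF
Byte[6]=84: continuation. acc=(acc<<6)|0x04=0x3C4
Completed: cp=U+03C4 (starts at byte 5)
Byte[7]=E2: 3-byte lead, need 2 cont bytes. acc=0x2
Byte[8]=AD: continuation. acc=(acc<<6)|0x2D=0xAD
Byte[9]=A1: continuation. acc=(acc<<6)|0x21=0x2B61
Completed: cp=U+2B61 (starts at byte 7)
Byte[10]=E4: 3-byte lead, need 2 cont bytes. acc=0x4
Byte[11]=A8: continuation. acc=(acc<<6)|0x28=0x128
Byte[12]=97: continuation. acc=(acc<<6)|0x17=0x4A17
Completed: cp=U+4A17 (starts at byte 10)

Answer: U+01CD U+04AC U+004D U+03C4 U+2B61 U+4A17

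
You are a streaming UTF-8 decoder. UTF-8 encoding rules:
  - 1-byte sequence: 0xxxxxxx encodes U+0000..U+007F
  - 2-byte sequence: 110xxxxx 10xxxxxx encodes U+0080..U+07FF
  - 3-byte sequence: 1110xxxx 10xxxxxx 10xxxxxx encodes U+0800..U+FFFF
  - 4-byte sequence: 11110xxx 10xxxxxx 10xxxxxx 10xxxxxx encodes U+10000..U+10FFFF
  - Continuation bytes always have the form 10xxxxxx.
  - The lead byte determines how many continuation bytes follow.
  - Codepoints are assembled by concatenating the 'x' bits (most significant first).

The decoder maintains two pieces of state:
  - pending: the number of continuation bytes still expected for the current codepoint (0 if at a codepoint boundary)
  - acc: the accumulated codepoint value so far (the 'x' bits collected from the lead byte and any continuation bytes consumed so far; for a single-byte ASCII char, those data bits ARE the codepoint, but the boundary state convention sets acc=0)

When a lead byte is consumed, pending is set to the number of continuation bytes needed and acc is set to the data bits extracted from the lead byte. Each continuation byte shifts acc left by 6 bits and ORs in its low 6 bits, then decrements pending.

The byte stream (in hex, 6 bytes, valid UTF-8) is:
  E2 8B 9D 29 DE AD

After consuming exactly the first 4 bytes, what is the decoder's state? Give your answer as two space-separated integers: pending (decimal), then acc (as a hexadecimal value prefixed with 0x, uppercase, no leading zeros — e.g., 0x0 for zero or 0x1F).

Byte[0]=E2: 3-byte lead. pending=2, acc=0x2
Byte[1]=8B: continuation. acc=(acc<<6)|0x0B=0x8B, pending=1
Byte[2]=9D: continuation. acc=(acc<<6)|0x1D=0x22DD, pending=0
Byte[3]=29: 1-byte. pending=0, acc=0x0

Answer: 0 0x0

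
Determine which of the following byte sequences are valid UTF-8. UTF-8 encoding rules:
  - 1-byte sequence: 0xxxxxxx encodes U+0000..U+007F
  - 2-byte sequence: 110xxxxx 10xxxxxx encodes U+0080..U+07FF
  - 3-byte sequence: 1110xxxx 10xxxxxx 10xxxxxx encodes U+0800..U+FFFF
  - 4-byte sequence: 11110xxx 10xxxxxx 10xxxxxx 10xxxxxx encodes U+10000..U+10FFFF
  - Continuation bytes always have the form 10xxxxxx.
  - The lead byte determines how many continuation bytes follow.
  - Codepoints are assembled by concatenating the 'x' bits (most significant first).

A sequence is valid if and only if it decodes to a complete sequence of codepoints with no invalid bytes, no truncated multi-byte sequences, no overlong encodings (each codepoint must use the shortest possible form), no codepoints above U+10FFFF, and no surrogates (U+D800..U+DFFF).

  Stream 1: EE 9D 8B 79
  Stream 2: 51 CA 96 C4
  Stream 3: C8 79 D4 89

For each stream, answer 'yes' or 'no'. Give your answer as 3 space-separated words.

Stream 1: decodes cleanly. VALID
Stream 2: error at byte offset 4. INVALID
Stream 3: error at byte offset 1. INVALID

Answer: yes no no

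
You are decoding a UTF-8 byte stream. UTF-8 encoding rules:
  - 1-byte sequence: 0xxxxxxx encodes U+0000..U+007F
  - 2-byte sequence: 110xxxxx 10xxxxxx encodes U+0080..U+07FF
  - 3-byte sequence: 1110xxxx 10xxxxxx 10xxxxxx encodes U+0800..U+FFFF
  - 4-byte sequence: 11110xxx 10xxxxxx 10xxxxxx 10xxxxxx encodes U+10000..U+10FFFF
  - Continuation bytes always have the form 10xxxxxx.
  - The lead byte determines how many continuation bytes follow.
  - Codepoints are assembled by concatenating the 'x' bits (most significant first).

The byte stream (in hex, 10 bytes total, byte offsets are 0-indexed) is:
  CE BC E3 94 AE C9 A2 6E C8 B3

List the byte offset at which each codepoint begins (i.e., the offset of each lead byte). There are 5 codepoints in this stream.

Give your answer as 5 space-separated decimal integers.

Byte[0]=CE: 2-byte lead, need 1 cont bytes. acc=0xE
Byte[1]=BC: continuation. acc=(acc<<6)|0x3C=0x3BC
Completed: cp=U+03BC (starts at byte 0)
Byte[2]=E3: 3-byte lead, need 2 cont bytes. acc=0x3
Byte[3]=94: continuation. acc=(acc<<6)|0x14=0xD4
Byte[4]=AE: continuation. acc=(acc<<6)|0x2E=0x352E
Completed: cp=U+352E (starts at byte 2)
Byte[5]=C9: 2-byte lead, need 1 cont bytes. acc=0x9
Byte[6]=A2: continuation. acc=(acc<<6)|0x22=0x262
Completed: cp=U+0262 (starts at byte 5)
Byte[7]=6E: 1-byte ASCII. cp=U+006E
Byte[8]=C8: 2-byte lead, need 1 cont bytes. acc=0x8
Byte[9]=B3: continuation. acc=(acc<<6)|0x33=0x233
Completed: cp=U+0233 (starts at byte 8)

Answer: 0 2 5 7 8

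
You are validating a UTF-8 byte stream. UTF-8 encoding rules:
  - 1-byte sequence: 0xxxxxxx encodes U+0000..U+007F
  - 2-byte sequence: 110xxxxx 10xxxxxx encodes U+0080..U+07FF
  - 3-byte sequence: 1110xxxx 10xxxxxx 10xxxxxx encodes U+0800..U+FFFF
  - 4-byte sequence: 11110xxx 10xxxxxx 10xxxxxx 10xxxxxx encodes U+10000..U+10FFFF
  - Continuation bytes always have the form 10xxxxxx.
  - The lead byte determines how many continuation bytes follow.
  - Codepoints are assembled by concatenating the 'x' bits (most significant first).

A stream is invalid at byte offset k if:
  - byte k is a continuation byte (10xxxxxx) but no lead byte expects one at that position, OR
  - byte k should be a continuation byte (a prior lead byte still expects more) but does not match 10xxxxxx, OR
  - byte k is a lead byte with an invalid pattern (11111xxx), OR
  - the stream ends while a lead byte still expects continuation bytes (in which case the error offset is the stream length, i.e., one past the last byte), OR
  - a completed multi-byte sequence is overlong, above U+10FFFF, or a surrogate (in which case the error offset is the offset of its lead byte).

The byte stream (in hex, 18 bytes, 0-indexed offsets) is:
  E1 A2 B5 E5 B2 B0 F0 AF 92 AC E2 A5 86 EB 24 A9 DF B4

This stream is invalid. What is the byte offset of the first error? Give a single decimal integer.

Byte[0]=E1: 3-byte lead, need 2 cont bytes. acc=0x1
Byte[1]=A2: continuation. acc=(acc<<6)|0x22=0x62
Byte[2]=B5: continuation. acc=(acc<<6)|0x35=0x18B5
Completed: cp=U+18B5 (starts at byte 0)
Byte[3]=E5: 3-byte lead, need 2 cont bytes. acc=0x5
Byte[4]=B2: continuation. acc=(acc<<6)|0x32=0x172
Byte[5]=B0: continuation. acc=(acc<<6)|0x30=0x5CB0
Completed: cp=U+5CB0 (starts at byte 3)
Byte[6]=F0: 4-byte lead, need 3 cont bytes. acc=0x0
Byte[7]=AF: continuation. acc=(acc<<6)|0x2F=0x2F
Byte[8]=92: continuation. acc=(acc<<6)|0x12=0xBD2
Byte[9]=AC: continuation. acc=(acc<<6)|0x2C=0x2F4AC
Completed: cp=U+2F4AC (starts at byte 6)
Byte[10]=E2: 3-byte lead, need 2 cont bytes. acc=0x2
Byte[11]=A5: continuation. acc=(acc<<6)|0x25=0xA5
Byte[12]=86: continuation. acc=(acc<<6)|0x06=0x2946
Completed: cp=U+2946 (starts at byte 10)
Byte[13]=EB: 3-byte lead, need 2 cont bytes. acc=0xB
Byte[14]=24: expected 10xxxxxx continuation. INVALID

Answer: 14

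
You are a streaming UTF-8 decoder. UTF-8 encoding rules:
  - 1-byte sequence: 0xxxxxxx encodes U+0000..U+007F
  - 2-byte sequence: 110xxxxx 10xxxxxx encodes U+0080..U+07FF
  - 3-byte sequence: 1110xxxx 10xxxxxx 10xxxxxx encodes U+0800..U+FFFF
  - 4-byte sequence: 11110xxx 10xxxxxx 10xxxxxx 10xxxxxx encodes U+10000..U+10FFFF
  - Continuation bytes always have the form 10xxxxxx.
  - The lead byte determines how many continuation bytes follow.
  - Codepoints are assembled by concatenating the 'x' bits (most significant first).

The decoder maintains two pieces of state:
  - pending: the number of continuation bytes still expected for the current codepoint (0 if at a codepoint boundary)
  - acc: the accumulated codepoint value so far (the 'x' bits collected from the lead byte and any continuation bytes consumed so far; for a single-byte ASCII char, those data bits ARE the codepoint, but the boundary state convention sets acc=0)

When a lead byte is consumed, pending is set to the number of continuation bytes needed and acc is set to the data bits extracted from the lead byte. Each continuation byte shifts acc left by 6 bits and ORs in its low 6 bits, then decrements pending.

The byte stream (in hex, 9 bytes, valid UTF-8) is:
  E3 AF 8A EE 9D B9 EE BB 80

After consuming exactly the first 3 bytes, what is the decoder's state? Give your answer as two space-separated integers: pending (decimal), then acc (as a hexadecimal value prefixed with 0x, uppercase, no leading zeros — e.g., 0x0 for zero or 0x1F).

Answer: 0 0x3BCA

Derivation:
Byte[0]=E3: 3-byte lead. pending=2, acc=0x3
Byte[1]=AF: continuation. acc=(acc<<6)|0x2F=0xEF, pending=1
Byte[2]=8A: continuation. acc=(acc<<6)|0x0A=0x3BCA, pending=0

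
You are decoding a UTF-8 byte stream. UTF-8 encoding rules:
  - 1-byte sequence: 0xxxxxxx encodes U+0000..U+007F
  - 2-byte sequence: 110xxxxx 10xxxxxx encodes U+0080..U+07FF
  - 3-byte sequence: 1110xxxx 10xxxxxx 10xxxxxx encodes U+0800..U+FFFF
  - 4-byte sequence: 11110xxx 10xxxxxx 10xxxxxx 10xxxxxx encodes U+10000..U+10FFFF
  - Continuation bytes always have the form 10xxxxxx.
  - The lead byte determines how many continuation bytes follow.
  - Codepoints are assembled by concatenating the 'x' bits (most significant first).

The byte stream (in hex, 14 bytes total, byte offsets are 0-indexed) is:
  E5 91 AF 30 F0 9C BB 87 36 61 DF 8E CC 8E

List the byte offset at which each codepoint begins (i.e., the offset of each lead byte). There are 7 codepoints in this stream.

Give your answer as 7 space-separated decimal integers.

Answer: 0 3 4 8 9 10 12

Derivation:
Byte[0]=E5: 3-byte lead, need 2 cont bytes. acc=0x5
Byte[1]=91: continuation. acc=(acc<<6)|0x11=0x151
Byte[2]=AF: continuation. acc=(acc<<6)|0x2F=0x546F
Completed: cp=U+546F (starts at byte 0)
Byte[3]=30: 1-byte ASCII. cp=U+0030
Byte[4]=F0: 4-byte lead, need 3 cont bytes. acc=0x0
Byte[5]=9C: continuation. acc=(acc<<6)|0x1C=0x1C
Byte[6]=BB: continuation. acc=(acc<<6)|0x3B=0x73B
Byte[7]=87: continuation. acc=(acc<<6)|0x07=0x1CEC7
Completed: cp=U+1CEC7 (starts at byte 4)
Byte[8]=36: 1-byte ASCII. cp=U+0036
Byte[9]=61: 1-byte ASCII. cp=U+0061
Byte[10]=DF: 2-byte lead, need 1 cont bytes. acc=0x1F
Byte[11]=8E: continuation. acc=(acc<<6)|0x0E=0x7CE
Completed: cp=U+07CE (starts at byte 10)
Byte[12]=CC: 2-byte lead, need 1 cont bytes. acc=0xC
Byte[13]=8E: continuation. acc=(acc<<6)|0x0E=0x30E
Completed: cp=U+030E (starts at byte 12)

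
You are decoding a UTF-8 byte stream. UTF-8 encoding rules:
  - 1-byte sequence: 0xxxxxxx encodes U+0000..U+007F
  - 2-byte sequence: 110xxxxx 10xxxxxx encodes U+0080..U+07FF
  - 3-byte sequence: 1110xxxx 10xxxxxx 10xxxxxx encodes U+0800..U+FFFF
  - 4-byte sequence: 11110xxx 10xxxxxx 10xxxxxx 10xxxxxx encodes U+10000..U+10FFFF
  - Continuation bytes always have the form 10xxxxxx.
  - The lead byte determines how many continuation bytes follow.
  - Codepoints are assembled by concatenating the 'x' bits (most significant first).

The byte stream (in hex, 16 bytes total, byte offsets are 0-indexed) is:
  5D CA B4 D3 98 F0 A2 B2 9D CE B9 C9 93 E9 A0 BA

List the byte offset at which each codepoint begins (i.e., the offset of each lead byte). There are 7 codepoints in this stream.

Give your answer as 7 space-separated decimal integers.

Answer: 0 1 3 5 9 11 13

Derivation:
Byte[0]=5D: 1-byte ASCII. cp=U+005D
Byte[1]=CA: 2-byte lead, need 1 cont bytes. acc=0xA
Byte[2]=B4: continuation. acc=(acc<<6)|0x34=0x2B4
Completed: cp=U+02B4 (starts at byte 1)
Byte[3]=D3: 2-byte lead, need 1 cont bytes. acc=0x13
Byte[4]=98: continuation. acc=(acc<<6)|0x18=0x4D8
Completed: cp=U+04D8 (starts at byte 3)
Byte[5]=F0: 4-byte lead, need 3 cont bytes. acc=0x0
Byte[6]=A2: continuation. acc=(acc<<6)|0x22=0x22
Byte[7]=B2: continuation. acc=(acc<<6)|0x32=0x8B2
Byte[8]=9D: continuation. acc=(acc<<6)|0x1D=0x22C9D
Completed: cp=U+22C9D (starts at byte 5)
Byte[9]=CE: 2-byte lead, need 1 cont bytes. acc=0xE
Byte[10]=B9: continuation. acc=(acc<<6)|0x39=0x3B9
Completed: cp=U+03B9 (starts at byte 9)
Byte[11]=C9: 2-byte lead, need 1 cont bytes. acc=0x9
Byte[12]=93: continuation. acc=(acc<<6)|0x13=0x253
Completed: cp=U+0253 (starts at byte 11)
Byte[13]=E9: 3-byte lead, need 2 cont bytes. acc=0x9
Byte[14]=A0: continuation. acc=(acc<<6)|0x20=0x260
Byte[15]=BA: continuation. acc=(acc<<6)|0x3A=0x983A
Completed: cp=U+983A (starts at byte 13)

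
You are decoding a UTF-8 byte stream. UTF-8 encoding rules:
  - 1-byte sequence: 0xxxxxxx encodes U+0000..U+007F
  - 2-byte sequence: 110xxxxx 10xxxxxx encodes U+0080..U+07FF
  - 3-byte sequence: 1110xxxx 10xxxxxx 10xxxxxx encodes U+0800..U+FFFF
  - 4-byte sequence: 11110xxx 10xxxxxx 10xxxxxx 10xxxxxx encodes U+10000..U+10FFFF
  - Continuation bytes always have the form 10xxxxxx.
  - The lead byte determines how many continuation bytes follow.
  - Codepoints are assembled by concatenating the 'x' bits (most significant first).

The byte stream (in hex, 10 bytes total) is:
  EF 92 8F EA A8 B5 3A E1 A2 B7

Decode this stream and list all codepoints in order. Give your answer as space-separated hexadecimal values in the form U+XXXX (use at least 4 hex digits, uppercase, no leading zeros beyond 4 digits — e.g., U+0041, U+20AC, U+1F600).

Answer: U+F48F U+AA35 U+003A U+18B7

Derivation:
Byte[0]=EF: 3-byte lead, need 2 cont bytes. acc=0xF
Byte[1]=92: continuation. acc=(acc<<6)|0x12=0x3D2
Byte[2]=8F: continuation. acc=(acc<<6)|0x0F=0xF48F
Completed: cp=U+F48F (starts at byte 0)
Byte[3]=EA: 3-byte lead, need 2 cont bytes. acc=0xA
Byte[4]=A8: continuation. acc=(acc<<6)|0x28=0x2A8
Byte[5]=B5: continuation. acc=(acc<<6)|0x35=0xAA35
Completed: cp=U+AA35 (starts at byte 3)
Byte[6]=3A: 1-byte ASCII. cp=U+003A
Byte[7]=E1: 3-byte lead, need 2 cont bytes. acc=0x1
Byte[8]=A2: continuation. acc=(acc<<6)|0x22=0x62
Byte[9]=B7: continuation. acc=(acc<<6)|0x37=0x18B7
Completed: cp=U+18B7 (starts at byte 7)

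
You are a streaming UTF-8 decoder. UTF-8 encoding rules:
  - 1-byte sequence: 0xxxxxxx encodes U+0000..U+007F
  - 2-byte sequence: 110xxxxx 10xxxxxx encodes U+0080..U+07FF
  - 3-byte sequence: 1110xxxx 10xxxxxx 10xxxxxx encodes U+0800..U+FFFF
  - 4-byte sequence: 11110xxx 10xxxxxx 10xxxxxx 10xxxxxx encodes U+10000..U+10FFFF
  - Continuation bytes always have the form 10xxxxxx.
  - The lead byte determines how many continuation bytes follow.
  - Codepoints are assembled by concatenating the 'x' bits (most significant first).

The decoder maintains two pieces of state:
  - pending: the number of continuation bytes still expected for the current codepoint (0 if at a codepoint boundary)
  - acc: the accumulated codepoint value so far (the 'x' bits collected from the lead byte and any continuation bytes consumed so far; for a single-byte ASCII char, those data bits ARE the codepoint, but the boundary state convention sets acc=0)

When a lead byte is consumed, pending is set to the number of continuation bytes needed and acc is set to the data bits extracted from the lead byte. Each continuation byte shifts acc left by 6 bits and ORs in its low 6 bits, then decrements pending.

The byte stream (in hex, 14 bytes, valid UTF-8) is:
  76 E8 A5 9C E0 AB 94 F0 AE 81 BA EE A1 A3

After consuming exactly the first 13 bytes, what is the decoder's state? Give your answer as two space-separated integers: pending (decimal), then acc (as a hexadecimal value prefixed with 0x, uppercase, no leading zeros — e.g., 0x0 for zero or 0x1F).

Byte[0]=76: 1-byte. pending=0, acc=0x0
Byte[1]=E8: 3-byte lead. pending=2, acc=0x8
Byte[2]=A5: continuation. acc=(acc<<6)|0x25=0x225, pending=1
Byte[3]=9C: continuation. acc=(acc<<6)|0x1C=0x895C, pending=0
Byte[4]=E0: 3-byte lead. pending=2, acc=0x0
Byte[5]=AB: continuation. acc=(acc<<6)|0x2B=0x2B, pending=1
Byte[6]=94: continuation. acc=(acc<<6)|0x14=0xAD4, pending=0
Byte[7]=F0: 4-byte lead. pending=3, acc=0x0
Byte[8]=AE: continuation. acc=(acc<<6)|0x2E=0x2E, pending=2
Byte[9]=81: continuation. acc=(acc<<6)|0x01=0xB81, pending=1
Byte[10]=BA: continuation. acc=(acc<<6)|0x3A=0x2E07A, pending=0
Byte[11]=EE: 3-byte lead. pending=2, acc=0xE
Byte[12]=A1: continuation. acc=(acc<<6)|0x21=0x3A1, pending=1

Answer: 1 0x3A1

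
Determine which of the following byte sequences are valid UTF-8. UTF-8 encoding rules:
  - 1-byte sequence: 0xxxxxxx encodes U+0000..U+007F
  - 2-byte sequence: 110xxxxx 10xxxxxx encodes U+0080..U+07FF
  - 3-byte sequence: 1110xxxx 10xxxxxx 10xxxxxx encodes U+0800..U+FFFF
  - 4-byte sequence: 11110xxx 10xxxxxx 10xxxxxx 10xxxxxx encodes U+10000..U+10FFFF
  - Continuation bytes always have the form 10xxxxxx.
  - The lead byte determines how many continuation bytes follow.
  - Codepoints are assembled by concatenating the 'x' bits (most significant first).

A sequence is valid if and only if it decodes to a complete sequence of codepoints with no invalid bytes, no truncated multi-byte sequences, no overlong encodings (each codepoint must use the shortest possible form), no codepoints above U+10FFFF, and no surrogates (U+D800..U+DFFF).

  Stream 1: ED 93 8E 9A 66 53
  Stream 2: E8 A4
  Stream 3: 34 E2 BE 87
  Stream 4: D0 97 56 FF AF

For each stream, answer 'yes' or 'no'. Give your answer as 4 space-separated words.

Answer: no no yes no

Derivation:
Stream 1: error at byte offset 3. INVALID
Stream 2: error at byte offset 2. INVALID
Stream 3: decodes cleanly. VALID
Stream 4: error at byte offset 3. INVALID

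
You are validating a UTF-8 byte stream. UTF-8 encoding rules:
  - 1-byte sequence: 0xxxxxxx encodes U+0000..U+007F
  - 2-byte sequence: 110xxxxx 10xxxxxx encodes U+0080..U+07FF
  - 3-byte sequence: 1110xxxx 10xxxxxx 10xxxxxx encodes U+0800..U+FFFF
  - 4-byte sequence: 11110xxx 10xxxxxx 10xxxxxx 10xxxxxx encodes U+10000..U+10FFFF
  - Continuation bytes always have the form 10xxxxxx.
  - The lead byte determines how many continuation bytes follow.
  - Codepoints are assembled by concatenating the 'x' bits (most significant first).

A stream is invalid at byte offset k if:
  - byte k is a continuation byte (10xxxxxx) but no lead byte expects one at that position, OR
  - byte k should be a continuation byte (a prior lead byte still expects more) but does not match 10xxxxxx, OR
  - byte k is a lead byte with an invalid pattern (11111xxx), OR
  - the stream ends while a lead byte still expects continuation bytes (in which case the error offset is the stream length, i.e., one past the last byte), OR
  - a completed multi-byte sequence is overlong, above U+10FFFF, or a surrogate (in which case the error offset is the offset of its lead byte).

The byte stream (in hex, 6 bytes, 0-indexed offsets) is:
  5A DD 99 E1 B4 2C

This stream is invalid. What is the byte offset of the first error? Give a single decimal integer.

Byte[0]=5A: 1-byte ASCII. cp=U+005A
Byte[1]=DD: 2-byte lead, need 1 cont bytes. acc=0x1D
Byte[2]=99: continuation. acc=(acc<<6)|0x19=0x759
Completed: cp=U+0759 (starts at byte 1)
Byte[3]=E1: 3-byte lead, need 2 cont bytes. acc=0x1
Byte[4]=B4: continuation. acc=(acc<<6)|0x34=0x74
Byte[5]=2C: expected 10xxxxxx continuation. INVALID

Answer: 5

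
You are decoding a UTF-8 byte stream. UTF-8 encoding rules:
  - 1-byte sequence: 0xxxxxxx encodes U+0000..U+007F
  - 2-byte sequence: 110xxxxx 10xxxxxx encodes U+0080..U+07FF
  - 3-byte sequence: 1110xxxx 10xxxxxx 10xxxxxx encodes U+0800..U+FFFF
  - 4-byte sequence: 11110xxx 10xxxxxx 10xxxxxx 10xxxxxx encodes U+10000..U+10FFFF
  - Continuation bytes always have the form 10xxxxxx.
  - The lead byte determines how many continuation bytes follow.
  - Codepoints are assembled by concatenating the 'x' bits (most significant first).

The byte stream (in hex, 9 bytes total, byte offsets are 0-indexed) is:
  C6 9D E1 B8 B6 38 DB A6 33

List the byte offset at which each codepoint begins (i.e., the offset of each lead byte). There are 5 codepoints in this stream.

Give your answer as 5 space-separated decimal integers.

Byte[0]=C6: 2-byte lead, need 1 cont bytes. acc=0x6
Byte[1]=9D: continuation. acc=(acc<<6)|0x1D=0x19D
Completed: cp=U+019D (starts at byte 0)
Byte[2]=E1: 3-byte lead, need 2 cont bytes. acc=0x1
Byte[3]=B8: continuation. acc=(acc<<6)|0x38=0x78
Byte[4]=B6: continuation. acc=(acc<<6)|0x36=0x1E36
Completed: cp=U+1E36 (starts at byte 2)
Byte[5]=38: 1-byte ASCII. cp=U+0038
Byte[6]=DB: 2-byte lead, need 1 cont bytes. acc=0x1B
Byte[7]=A6: continuation. acc=(acc<<6)|0x26=0x6E6
Completed: cp=U+06E6 (starts at byte 6)
Byte[8]=33: 1-byte ASCII. cp=U+0033

Answer: 0 2 5 6 8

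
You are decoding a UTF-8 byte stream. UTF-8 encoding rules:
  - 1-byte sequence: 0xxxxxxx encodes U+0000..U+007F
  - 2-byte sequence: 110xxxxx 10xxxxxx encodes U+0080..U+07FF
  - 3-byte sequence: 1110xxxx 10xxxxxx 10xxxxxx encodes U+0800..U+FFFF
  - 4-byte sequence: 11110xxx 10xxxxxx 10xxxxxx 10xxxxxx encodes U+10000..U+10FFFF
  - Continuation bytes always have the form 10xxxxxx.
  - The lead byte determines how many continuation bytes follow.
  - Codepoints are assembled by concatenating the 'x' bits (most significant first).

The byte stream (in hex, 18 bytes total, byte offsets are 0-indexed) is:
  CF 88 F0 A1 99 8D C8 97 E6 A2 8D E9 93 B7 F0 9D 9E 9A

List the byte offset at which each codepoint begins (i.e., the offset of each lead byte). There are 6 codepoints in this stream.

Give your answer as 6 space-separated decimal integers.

Byte[0]=CF: 2-byte lead, need 1 cont bytes. acc=0xF
Byte[1]=88: continuation. acc=(acc<<6)|0x08=0x3C8
Completed: cp=U+03C8 (starts at byte 0)
Byte[2]=F0: 4-byte lead, need 3 cont bytes. acc=0x0
Byte[3]=A1: continuation. acc=(acc<<6)|0x21=0x21
Byte[4]=99: continuation. acc=(acc<<6)|0x19=0x859
Byte[5]=8D: continuation. acc=(acc<<6)|0x0D=0x2164D
Completed: cp=U+2164D (starts at byte 2)
Byte[6]=C8: 2-byte lead, need 1 cont bytes. acc=0x8
Byte[7]=97: continuation. acc=(acc<<6)|0x17=0x217
Completed: cp=U+0217 (starts at byte 6)
Byte[8]=E6: 3-byte lead, need 2 cont bytes. acc=0x6
Byte[9]=A2: continuation. acc=(acc<<6)|0x22=0x1A2
Byte[10]=8D: continuation. acc=(acc<<6)|0x0D=0x688D
Completed: cp=U+688D (starts at byte 8)
Byte[11]=E9: 3-byte lead, need 2 cont bytes. acc=0x9
Byte[12]=93: continuation. acc=(acc<<6)|0x13=0x253
Byte[13]=B7: continuation. acc=(acc<<6)|0x37=0x94F7
Completed: cp=U+94F7 (starts at byte 11)
Byte[14]=F0: 4-byte lead, need 3 cont bytes. acc=0x0
Byte[15]=9D: continuation. acc=(acc<<6)|0x1D=0x1D
Byte[16]=9E: continuation. acc=(acc<<6)|0x1E=0x75E
Byte[17]=9A: continuation. acc=(acc<<6)|0x1A=0x1D79A
Completed: cp=U+1D79A (starts at byte 14)

Answer: 0 2 6 8 11 14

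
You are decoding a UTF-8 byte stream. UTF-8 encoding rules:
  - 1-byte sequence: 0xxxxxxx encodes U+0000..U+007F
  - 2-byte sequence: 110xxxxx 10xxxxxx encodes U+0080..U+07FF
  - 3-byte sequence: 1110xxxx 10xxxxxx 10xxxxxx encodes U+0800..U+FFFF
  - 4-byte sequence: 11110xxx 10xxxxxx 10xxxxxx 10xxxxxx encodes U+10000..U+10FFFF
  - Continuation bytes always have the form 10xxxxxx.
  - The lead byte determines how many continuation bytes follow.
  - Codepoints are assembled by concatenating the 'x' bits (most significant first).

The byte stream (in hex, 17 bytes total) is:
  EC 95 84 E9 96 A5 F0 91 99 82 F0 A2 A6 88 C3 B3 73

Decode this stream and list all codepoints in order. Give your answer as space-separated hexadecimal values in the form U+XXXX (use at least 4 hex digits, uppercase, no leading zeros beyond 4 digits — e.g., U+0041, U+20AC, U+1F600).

Answer: U+C544 U+95A5 U+11642 U+22988 U+00F3 U+0073

Derivation:
Byte[0]=EC: 3-byte lead, need 2 cont bytes. acc=0xC
Byte[1]=95: continuation. acc=(acc<<6)|0x15=0x315
Byte[2]=84: continuation. acc=(acc<<6)|0x04=0xC544
Completed: cp=U+C544 (starts at byte 0)
Byte[3]=E9: 3-byte lead, need 2 cont bytes. acc=0x9
Byte[4]=96: continuation. acc=(acc<<6)|0x16=0x256
Byte[5]=A5: continuation. acc=(acc<<6)|0x25=0x95A5
Completed: cp=U+95A5 (starts at byte 3)
Byte[6]=F0: 4-byte lead, need 3 cont bytes. acc=0x0
Byte[7]=91: continuation. acc=(acc<<6)|0x11=0x11
Byte[8]=99: continuation. acc=(acc<<6)|0x19=0x459
Byte[9]=82: continuation. acc=(acc<<6)|0x02=0x11642
Completed: cp=U+11642 (starts at byte 6)
Byte[10]=F0: 4-byte lead, need 3 cont bytes. acc=0x0
Byte[11]=A2: continuation. acc=(acc<<6)|0x22=0x22
Byte[12]=A6: continuation. acc=(acc<<6)|0x26=0x8A6
Byte[13]=88: continuation. acc=(acc<<6)|0x08=0x22988
Completed: cp=U+22988 (starts at byte 10)
Byte[14]=C3: 2-byte lead, need 1 cont bytes. acc=0x3
Byte[15]=B3: continuation. acc=(acc<<6)|0x33=0xF3
Completed: cp=U+00F3 (starts at byte 14)
Byte[16]=73: 1-byte ASCII. cp=U+0073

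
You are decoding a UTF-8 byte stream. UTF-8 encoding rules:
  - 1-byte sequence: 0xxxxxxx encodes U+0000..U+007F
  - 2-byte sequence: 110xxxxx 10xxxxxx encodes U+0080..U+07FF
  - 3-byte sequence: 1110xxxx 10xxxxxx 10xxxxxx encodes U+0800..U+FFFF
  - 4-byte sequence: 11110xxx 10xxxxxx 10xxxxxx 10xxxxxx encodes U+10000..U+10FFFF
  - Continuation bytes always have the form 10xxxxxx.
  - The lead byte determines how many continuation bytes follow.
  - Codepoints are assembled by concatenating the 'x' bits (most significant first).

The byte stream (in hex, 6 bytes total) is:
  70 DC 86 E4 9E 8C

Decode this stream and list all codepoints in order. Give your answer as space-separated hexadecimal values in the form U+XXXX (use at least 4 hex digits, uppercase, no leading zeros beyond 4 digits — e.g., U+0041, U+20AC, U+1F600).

Answer: U+0070 U+0706 U+478C

Derivation:
Byte[0]=70: 1-byte ASCII. cp=U+0070
Byte[1]=DC: 2-byte lead, need 1 cont bytes. acc=0x1C
Byte[2]=86: continuation. acc=(acc<<6)|0x06=0x706
Completed: cp=U+0706 (starts at byte 1)
Byte[3]=E4: 3-byte lead, need 2 cont bytes. acc=0x4
Byte[4]=9E: continuation. acc=(acc<<6)|0x1E=0x11E
Byte[5]=8C: continuation. acc=(acc<<6)|0x0C=0x478C
Completed: cp=U+478C (starts at byte 3)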